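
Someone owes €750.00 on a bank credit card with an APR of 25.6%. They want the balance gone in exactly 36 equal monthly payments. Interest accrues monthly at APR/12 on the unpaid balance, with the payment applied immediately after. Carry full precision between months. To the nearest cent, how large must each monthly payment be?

Monthly rate r = 25.6%/12 = 2.13333% = 0.0213333.
Level-payment amortization: P = B₀·r / (1 − (1+r)^(−n)) = 750.00·0.0213333 / (1 − 1.02133^(−36)).
Denominator 1 − (1+r)^(−36) = 0.53229741.
P = 16 / 0.53229741 ≈ 30.06.

€30.06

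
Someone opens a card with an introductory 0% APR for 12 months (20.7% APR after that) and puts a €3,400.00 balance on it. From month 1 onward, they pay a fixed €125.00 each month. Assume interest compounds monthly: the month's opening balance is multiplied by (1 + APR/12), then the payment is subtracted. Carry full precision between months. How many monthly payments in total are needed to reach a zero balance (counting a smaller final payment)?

30 payments

Promo months 1–12 at r₀ = 0%/12 = 0; months 13+ at r₁ = 20.7%/12 = 0.01725.
After month 12 (no interest yet): B = €3,400.00 − 12·€125.00 = €1,900.00.
Then at r₁ with €125.00/mo: n₂ = −ln(1 − r₁·B/P)/ln(1+r₁) ≈ 17.78 → 18 more payments.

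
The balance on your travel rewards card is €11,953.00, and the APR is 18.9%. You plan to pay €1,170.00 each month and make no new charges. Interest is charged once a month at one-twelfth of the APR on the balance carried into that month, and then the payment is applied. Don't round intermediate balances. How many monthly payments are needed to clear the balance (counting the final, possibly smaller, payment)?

Monthly rate r = 18.9%/12 = 1.575% = 0.01575.
Recurrence: B ← B·(1+r) − €1,170.00.
Month 1: interest €188.26; balance after payment €10,971.26.
Month 2: interest €172.80; balance after payment €9,974.06.
Closed form: n = −ln(1 − rB₀/P)/ln(1+r) = −ln(0.83909)/ln(1.01575) ≈ 11.226, so the balance reaches zero during payment 12.

12 months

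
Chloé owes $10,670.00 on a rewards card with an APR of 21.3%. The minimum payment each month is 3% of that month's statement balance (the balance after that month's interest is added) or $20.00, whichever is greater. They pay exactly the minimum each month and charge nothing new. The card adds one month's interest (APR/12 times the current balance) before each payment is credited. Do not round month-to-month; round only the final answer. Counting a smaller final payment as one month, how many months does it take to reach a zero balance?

Monthly rate r = 21.3%/12 = 1.775% = 0.01775.
While 3% of the post-interest balance exceeds $20.00, each month B ← (B·(1+r))·(1 − 0.03), i.e. B shrinks by the factor (1+r)·0.97 = 0.98722.
This holds for months 1–217. Entering month 218 the balance is $654.26; 3% of the post-interest balance is now below $20.00, so the flat $20.00 minimum applies from here.
From month 218 a fixed $20.00 at rate r clears $654.26 in 50 more payments. Total: 217 + 50 = 267 months.

267 months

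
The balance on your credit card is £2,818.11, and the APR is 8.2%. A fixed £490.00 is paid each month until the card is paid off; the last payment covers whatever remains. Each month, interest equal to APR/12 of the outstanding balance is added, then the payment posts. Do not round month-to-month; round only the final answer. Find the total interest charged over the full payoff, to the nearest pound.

Monthly rate r = 8.2%/12 = 0.683333% = 0.00683333.
Payoff takes n = ⌈−ln(1 − rB₀/P)/ln(1+r)⌉ = ⌈5.887⌉ = 6 payments; the last is £434.96.
Total paid = 5·£490.00 + £434.96 = £2,884.96.
Total interest = total paid − principal = £2,884.96 − £2,818.11 = £66.85.

£67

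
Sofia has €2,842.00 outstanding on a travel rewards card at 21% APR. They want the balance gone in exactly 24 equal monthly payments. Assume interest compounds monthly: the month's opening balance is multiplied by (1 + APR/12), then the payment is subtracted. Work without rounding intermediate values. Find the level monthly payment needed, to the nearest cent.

Monthly rate r = 21%/12 = 1.75% = 0.0175.
Level-payment amortization: P = B₀·r / (1 − (1+r)^(−n)) = 2842.00·0.0175 / (1 − 1.0175^(−24)).
Denominator 1 − (1+r)^(−24) = 0.340561999.
P = 49.735 / 0.340561999 ≈ 146.04.

€146.04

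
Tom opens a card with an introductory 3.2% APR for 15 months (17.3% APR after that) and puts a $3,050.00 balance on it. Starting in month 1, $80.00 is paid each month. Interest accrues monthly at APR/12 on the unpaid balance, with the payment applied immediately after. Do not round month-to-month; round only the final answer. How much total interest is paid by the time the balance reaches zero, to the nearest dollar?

Promo months 1–15 at r₀ = 3.2%/12 = 0.00266667; months 16+ at r₁ = 17.3%/12 = 0.0144167.
After month 15: iterate B ← B·(1+r₀) − $80.00 for 15 months → $1,951.64.
Then at r₁ with $80.00/mo: n₂ = −ln(1 − r₁·B/P)/ln(1+r₁) ≈ 30.28 → 31 more payments.
Total paid = 45·$80.00 + $22.43 = $3,622.43; interest = $3,622.43 − $3,050.00 = $572.43.

$572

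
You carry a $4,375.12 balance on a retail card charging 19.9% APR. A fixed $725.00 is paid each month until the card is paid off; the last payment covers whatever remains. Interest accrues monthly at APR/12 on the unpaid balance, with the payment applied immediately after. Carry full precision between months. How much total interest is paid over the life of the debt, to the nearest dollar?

$274

Monthly rate r = 19.9%/12 = 1.65833% = 0.0165833.
Payoff takes n = ⌈−ln(1 − rB₀/P)/ln(1+r)⌉ = ⌈6.411⌉ = 7 payments; the last is $299.40.
Total paid = 6·$725.00 + $299.40 = $4,649.40.
Total interest = total paid − principal = $4,649.40 − $4,375.12 = $274.28.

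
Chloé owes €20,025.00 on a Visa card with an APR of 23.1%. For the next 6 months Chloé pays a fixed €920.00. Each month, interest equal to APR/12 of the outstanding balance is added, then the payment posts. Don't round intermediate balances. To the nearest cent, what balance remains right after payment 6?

Monthly rate r = 23.1%/12 = 1.925% = 0.01925.
Each month: B ← B·(1+r) − €920.00.
Month 1: interest €385.48; balance after payment €19,490.48.
Month 2: interest €375.19; balance after payment €18,945.67.
Month 3: interest €364.70; balance after payment €18,390.38.
Month 4: interest €354.01; balance after payment €17,824.39.
Month 5: interest €343.12; balance after payment €17,247.51.
Month 6: interest €332.01; balance after payment €16,659.53.

€16,659.53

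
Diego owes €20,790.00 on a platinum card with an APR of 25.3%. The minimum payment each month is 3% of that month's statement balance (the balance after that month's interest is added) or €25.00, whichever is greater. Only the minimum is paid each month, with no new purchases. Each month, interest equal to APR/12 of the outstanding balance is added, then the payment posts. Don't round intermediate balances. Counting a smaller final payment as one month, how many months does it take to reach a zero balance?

394 months

Monthly rate r = 25.3%/12 = 2.10833% = 0.0210833.
While 3% of the post-interest balance exceeds €25.00, each month B ← (B·(1+r))·(1 − 0.03), i.e. B shrinks by the factor (1+r)·0.97 = 0.99045.
This holds for months 1–338. Entering month 339 the balance is €811.67; 3% of the post-interest balance is now below €25.00, so the flat €25.00 minimum applies from here.
From month 339 a fixed €25.00 at rate r clears €811.67 in 56 more payments. Total: 338 + 56 = 394 months.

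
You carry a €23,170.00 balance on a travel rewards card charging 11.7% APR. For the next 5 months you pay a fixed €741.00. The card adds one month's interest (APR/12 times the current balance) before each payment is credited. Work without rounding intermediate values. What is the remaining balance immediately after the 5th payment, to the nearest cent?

Monthly rate r = 11.7%/12 = 0.975% = 0.00975.
Each month: B ← B·(1+r) − €741.00.
Month 1: interest €225.91; balance after payment €22,654.91.
Month 2: interest €220.89; balance after payment €22,134.79.
Month 3: interest €215.81; balance after payment €21,609.61.
Month 4: interest €210.69; balance after payment €21,079.30.
Month 5: interest €205.52; balance after payment €20,543.82.

€20,543.82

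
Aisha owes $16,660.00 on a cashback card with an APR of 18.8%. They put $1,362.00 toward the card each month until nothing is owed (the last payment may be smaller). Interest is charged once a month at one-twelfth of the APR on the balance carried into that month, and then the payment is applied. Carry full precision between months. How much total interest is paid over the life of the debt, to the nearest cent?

$1,981.71

Monthly rate r = 18.8%/12 = 1.56667% = 0.0156667.
Payoff takes n = ⌈−ln(1 − rB₀/P)/ln(1+r)⌉ = ⌈13.685⌉ = 14 payments; the last is $935.71.
Total paid = 13·$1,362.00 + $935.71 = $18,641.71.
Total interest = total paid − principal = $18,641.71 − $16,660.00 = $1,981.71.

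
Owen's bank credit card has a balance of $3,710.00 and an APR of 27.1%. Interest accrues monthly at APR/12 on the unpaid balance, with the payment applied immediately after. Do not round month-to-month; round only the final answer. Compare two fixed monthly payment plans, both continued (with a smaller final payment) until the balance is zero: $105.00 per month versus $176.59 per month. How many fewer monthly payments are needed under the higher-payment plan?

43 fewer payments

Monthly rate r = 27.1%/12 = 2.25833% = 0.0225833.
At $105.00/mo: n = ⌈−ln(1 − rB₀/P)/ln(1+r)⌉ = 72 payments (last $64.38); total interest = total paid − $3,710.00 = $3,809.38.
At $176.59/mo: 29 payments (last $142.82); total interest $1,377.34.
Payments saved = 72 − 29 = 43.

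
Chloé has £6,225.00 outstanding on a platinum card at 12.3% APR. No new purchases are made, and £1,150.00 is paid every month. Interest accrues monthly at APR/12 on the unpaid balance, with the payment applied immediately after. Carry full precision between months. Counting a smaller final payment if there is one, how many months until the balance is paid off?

6 payments

Monthly rate r = 12.3%/12 = 1.025% = 0.01025.
Recurrence: B ← B·(1+r) − £1,150.00.
Month 1: interest £63.81; balance after payment £5,138.81.
Month 2: interest £52.67; balance after payment £4,041.48.
Month 3: interest £41.43; balance after payment £2,932.90.
Month 4: interest £30.06; balance after payment £1,812.97.
Month 5: interest £18.58; balance after payment £681.55.
Month 6: interest £6.99; balance after payment £0.00.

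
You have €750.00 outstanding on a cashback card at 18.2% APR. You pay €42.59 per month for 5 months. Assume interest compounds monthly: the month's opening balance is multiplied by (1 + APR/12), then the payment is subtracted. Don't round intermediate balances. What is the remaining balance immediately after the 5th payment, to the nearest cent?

Monthly rate r = 18.2%/12 = 1.51667% = 0.0151667.
Each month: B ← B·(1+r) − €42.59.
Month 1: interest €11.38; balance after payment €718.78.
Month 2: interest €10.90; balance after payment €687.10.
Month 3: interest €10.42; balance after payment €654.93.
Month 4: interest €9.93; balance after payment €622.27.
Month 5: interest €9.44; balance after payment €589.12.

€589.12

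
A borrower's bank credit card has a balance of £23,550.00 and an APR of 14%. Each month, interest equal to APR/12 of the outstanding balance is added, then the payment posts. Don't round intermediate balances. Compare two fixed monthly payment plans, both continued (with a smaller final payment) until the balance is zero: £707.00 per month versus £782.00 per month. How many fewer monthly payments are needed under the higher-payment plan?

Monthly rate r = 14%/12 = 1.16667% = 0.0116667.
At £707.00/mo: n = ⌈−ln(1 − rB₀/P)/ln(1+r)⌉ = 43 payments (last £297.40); total interest = total paid − £23,550.00 = £6,441.40.
At £782.00/mo: 38 payments (last £249.27); total interest £5,633.27.
Payments saved = 43 − 38 = 5.

5 fewer payments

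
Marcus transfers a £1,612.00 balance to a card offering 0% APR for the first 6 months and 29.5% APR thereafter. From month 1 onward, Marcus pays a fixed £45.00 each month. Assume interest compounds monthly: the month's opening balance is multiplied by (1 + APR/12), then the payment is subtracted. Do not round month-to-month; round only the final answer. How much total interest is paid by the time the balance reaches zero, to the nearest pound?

Promo months 1–6 at r₀ = 0%/12 = 0; months 7+ at r₁ = 29.5%/12 = 0.0245833.
After month 6 (no interest yet): B = £1,612.00 − 6·£45.00 = £1,342.00.
Then at r₁ with £45.00/mo: n₂ = −ln(1 − r₁·B/P)/ln(1+r₁) ≈ 54.39 → 55 more payments.
Total paid = 60·£45.00 + £17.82 = £2,717.82; interest = £2,717.82 − £1,612.00 = £1,105.82.

£1,106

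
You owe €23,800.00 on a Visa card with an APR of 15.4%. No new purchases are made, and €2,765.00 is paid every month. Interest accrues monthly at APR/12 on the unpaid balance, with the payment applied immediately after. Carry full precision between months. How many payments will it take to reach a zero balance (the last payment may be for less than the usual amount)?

Monthly rate r = 15.4%/12 = 1.28333% = 0.0128333.
Recurrence: B ← B·(1+r) − €2,765.00.
Month 1: interest €305.43; balance after payment €21,340.43.
Month 2: interest €273.87; balance after payment €18,849.30.
Closed form: n = −ln(1 − rB₀/P)/ln(1+r) = −ln(0.88954)/ln(1.01283) ≈ 9.180, so the balance reaches zero during payment 10.

10 months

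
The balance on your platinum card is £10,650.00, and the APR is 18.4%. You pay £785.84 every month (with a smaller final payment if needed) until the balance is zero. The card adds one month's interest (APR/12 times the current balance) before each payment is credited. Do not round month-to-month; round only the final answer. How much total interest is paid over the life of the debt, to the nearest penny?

£1,381.12

Monthly rate r = 18.4%/12 = 1.53333% = 0.0153333.
Payoff takes n = ⌈−ln(1 − rB₀/P)/ln(1+r)⌉ = ⌈15.308⌉ = 16 payments; the last is £243.52.
Total paid = 15·£785.84 + £243.52 = £12,031.12.
Total interest = total paid − principal = £12,031.12 − £10,650.00 = £1,381.12.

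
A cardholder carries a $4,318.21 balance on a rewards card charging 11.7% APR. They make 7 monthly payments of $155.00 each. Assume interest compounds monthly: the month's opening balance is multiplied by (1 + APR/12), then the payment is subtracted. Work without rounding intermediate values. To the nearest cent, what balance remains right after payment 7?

Monthly rate r = 11.7%/12 = 0.975% = 0.00975.
Each month: B ← B·(1+r) − $155.00.
Month 1: interest $42.10; balance after payment $4,205.31.
Month 2: interest $41.00; balance after payment $4,091.31.
Month 3: interest $39.89; balance after payment $3,976.20.
Month 4: interest $38.77; balance after payment $3,859.97.
Month 5: interest $37.63; balance after payment $3,742.61.
Month 6: interest $36.49; balance after payment $3,624.10.
Month 7: interest $35.33; balance after payment $3,504.43.

$3,504.43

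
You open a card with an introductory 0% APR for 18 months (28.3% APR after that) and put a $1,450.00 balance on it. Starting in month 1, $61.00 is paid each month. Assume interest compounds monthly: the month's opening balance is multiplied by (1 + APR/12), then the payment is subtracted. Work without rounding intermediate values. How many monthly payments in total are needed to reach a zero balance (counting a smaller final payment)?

Promo months 1–18 at r₀ = 0%/12 = 0; months 19+ at r₁ = 28.3%/12 = 0.0235833.
After month 18 (no interest yet): B = $1,450.00 − 18·$61.00 = $352.00.
Then at r₁ with $61.00/mo: n₂ = −ln(1 − r₁·B/P)/ln(1+r₁) ≈ 6.28 → 7 more payments.

25 payments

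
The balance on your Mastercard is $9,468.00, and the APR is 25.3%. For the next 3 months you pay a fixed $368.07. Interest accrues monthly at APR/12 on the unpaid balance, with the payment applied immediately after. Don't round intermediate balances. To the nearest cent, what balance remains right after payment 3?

Monthly rate r = 25.3%/12 = 2.10833% = 0.0210833.
Each month: B ← B·(1+r) − $368.07.
Month 1: interest $199.62; balance after payment $9,299.55.
Month 2: interest $196.07; balance after payment $9,127.54.
Month 3: interest $192.44; balance after payment $8,951.91.

$8,951.91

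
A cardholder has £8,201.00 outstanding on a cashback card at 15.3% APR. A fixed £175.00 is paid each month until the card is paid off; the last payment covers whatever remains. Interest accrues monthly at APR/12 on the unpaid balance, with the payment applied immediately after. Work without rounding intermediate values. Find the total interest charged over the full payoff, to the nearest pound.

£4,370

Monthly rate r = 15.3%/12 = 1.275% = 0.01275.
Payoff takes n = ⌈−ln(1 − rB₀/P)/ln(1+r)⌉ = ⌈71.832⌉ = 72 payments; the last is £145.69.
Total paid = 71·£175.00 + £145.69 = £12,570.69.
Total interest = total paid − principal = £12,570.69 − £8,201.00 = £4,369.69.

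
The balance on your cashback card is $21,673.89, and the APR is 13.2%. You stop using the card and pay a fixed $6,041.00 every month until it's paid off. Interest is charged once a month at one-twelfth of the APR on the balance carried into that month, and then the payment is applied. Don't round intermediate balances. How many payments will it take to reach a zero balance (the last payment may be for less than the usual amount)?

Monthly rate r = 13.2%/12 = 1.1% = 0.011.
Recurrence: B ← B·(1+r) − $6,041.00.
Month 1: interest $238.41; balance after payment $15,871.30.
Month 2: interest $174.58; balance after payment $10,004.89.
Month 3: interest $110.05; balance after payment $4,073.94.
Month 4: interest $44.81; balance after payment $0.00.

4 payments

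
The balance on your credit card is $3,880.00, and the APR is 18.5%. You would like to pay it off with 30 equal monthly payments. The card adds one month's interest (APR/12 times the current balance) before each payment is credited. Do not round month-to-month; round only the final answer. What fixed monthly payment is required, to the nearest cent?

Monthly rate r = 18.5%/12 = 1.54167% = 0.0154167.
Level-payment amortization: P = B₀·r / (1 − (1+r)^(−n)) = 3880.00·0.0154167 / (1 − 1.01542^(−30)).
Denominator 1 − (1+r)^(−30) = 0.368066504.
P = 59.8167 / 0.368066504 ≈ 162.52.

$162.52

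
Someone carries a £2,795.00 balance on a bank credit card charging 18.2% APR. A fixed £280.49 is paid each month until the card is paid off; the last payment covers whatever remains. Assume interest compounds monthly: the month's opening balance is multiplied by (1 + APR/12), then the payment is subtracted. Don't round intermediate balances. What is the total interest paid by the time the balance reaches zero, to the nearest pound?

£258

Monthly rate r = 18.2%/12 = 1.51667% = 0.0151667.
Payoff takes n = ⌈−ln(1 − rB₀/P)/ln(1+r)⌉ = ⌈10.885⌉ = 11 payments; the last is £248.47.
Total paid = 10·£280.49 + £248.47 = £3,053.37.
Total interest = total paid − principal = £3,053.37 − £2,795.00 = £258.37.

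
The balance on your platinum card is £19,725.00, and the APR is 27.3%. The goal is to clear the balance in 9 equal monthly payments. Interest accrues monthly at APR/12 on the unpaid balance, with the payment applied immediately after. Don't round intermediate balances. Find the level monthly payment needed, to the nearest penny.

Monthly rate r = 27.3%/12 = 2.275% = 0.02275.
Level-payment amortization: P = B₀·r / (1 − (1+r)^(−n)) = 19725.00·0.02275 / (1 − 1.02275^(−9)).
Denominator 1 − (1+r)^(−9) = 0.183277338.
P = 448.744 / 0.183277338 ≈ 2448.44.

£2,448.44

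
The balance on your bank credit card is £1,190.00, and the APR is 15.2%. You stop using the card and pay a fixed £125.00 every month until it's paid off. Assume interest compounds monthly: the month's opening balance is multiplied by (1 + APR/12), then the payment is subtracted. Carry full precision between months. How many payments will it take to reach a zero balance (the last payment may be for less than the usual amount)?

11 months

Monthly rate r = 15.2%/12 = 1.26667% = 0.0126667.
Recurrence: B ← B·(1+r) − £125.00.
Month 1: interest £15.07; balance after payment £1,080.07.
Month 2: interest £13.68; balance after payment £968.75.
Closed form: n = −ln(1 − rB₀/P)/ln(1+r) = −ln(0.87941)/ln(1.01267) ≈ 10.209, so the balance reaches zero during payment 11.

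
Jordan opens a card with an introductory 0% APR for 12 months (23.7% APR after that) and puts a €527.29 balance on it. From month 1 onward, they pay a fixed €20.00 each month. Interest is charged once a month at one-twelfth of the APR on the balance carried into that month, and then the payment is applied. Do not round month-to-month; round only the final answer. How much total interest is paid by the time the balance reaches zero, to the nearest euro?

€54

Promo months 1–12 at r₀ = 0%/12 = 0; months 13+ at r₁ = 23.7%/12 = 0.01975.
After month 12 (no interest yet): B = €527.29 − 12·€20.00 = €287.29.
Then at r₁ with €20.00/mo: n₂ = −ln(1 − r₁·B/P)/ln(1+r₁) ≈ 17.06 → 18 more payments.
Total paid = 29·€20.00 + €1.21 = €581.21; interest = €581.21 − €527.29 = €53.92.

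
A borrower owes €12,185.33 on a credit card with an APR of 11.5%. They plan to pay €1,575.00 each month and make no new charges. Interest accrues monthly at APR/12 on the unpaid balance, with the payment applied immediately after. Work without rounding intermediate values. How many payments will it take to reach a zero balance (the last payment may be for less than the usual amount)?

9 payments

Monthly rate r = 11.5%/12 = 0.958333% = 0.00958333.
Recurrence: B ← B·(1+r) − €1,575.00.
Month 1: interest €116.78; balance after payment €10,727.11.
Month 2: interest €102.80; balance after payment €9,254.91.
Closed form: n = −ln(1 − rB₀/P)/ln(1+r) = −ln(0.92586)/ln(1.00958) ≈ 8.077, so the balance reaches zero during payment 9.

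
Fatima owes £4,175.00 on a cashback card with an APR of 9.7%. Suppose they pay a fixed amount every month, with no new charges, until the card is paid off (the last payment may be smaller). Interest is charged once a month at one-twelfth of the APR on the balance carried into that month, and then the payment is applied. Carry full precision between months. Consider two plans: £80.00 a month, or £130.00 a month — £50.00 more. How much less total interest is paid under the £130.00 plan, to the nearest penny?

Monthly rate r = 9.7%/12 = 0.808333% = 0.00808333.
At £80.00/mo: n = ⌈−ln(1 − rB₀/P)/ln(1+r)⌉ = 69 payments (last £4.62); total interest = total paid − £4,175.00 = £1,269.62.
At £130.00/mo: 38 payments (last £43.44); total interest £678.44.
Interest saved = £1,269.62 − £678.44 = £591.18.

£591.18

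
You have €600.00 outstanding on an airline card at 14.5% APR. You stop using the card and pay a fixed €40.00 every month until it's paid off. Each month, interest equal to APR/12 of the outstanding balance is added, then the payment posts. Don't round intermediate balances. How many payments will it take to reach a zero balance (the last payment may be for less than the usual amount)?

17 months

Monthly rate r = 14.5%/12 = 1.20833% = 0.0120833.
Recurrence: B ← B·(1+r) − €40.00.
Month 1: interest €7.25; balance after payment €567.25.
Month 2: interest €6.85; balance after payment €534.10.
Closed form: n = −ln(1 − rB₀/P)/ln(1+r) = −ln(0.81875)/ln(1.01208) ≈ 16.650, so the balance reaches zero during payment 17.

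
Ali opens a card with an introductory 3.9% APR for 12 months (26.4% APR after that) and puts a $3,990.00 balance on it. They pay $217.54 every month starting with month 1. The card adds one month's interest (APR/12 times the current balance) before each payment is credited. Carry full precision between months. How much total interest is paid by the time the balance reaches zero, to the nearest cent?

$254.68

Promo months 1–12 at r₀ = 3.9%/12 = 0.00325; months 13+ at r₁ = 26.4%/12 = 0.022.
After month 12: iterate B ← B·(1+r₀) − $217.54 for 12 months → $1,490.77.
Then at r₁ with $217.54/mo: n₂ = −ln(1 − r₁·B/P)/ln(1+r₁) ≈ 7.51 → 8 more payments.
Total paid = 19·$217.54 + $111.42 = $4,244.68; interest = $4,244.68 − $3,990.00 = $254.68.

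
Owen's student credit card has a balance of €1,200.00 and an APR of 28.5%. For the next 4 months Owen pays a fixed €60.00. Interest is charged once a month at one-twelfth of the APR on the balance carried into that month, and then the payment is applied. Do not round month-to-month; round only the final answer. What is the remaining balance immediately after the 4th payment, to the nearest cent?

Monthly rate r = 28.5%/12 = 2.375% = 0.02375.
Each month: B ← B·(1+r) − €60.00.
Month 1: interest €28.50; balance after payment €1,168.50.
Month 2: interest €27.75; balance after payment €1,136.25.
Month 3: interest €26.99; balance after payment €1,103.24.
Month 4: interest €26.20; balance after payment €1,069.44.

€1,069.44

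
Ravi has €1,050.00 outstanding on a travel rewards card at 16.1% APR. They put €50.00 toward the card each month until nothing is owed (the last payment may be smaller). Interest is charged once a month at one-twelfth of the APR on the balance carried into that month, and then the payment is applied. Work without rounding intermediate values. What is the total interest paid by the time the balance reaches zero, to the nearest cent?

Monthly rate r = 16.1%/12 = 1.34167% = 0.0134167.
Payoff takes n = ⌈−ln(1 − rB₀/P)/ln(1+r)⌉ = ⌈24.831⌉ = 25 payments; the last is €41.61.
Total paid = 24·€50.00 + €41.61 = €1,241.61.
Total interest = total paid − principal = €1,241.61 − €1,050.00 = €191.61.

€191.61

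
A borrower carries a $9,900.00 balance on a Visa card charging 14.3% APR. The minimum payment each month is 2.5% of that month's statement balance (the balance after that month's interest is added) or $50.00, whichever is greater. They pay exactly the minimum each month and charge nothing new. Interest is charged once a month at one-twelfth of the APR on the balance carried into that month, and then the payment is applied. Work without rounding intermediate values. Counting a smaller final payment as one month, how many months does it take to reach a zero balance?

174 months

Monthly rate r = 14.3%/12 = 1.19167% = 0.0119167.
While 2.5% of the post-interest balance exceeds $50.00, each month B ← (B·(1+r))·(1 − 0.025), i.e. B shrinks by the factor (1+r)·0.975 = 0.98662.
This holds for months 1–120. Entering month 121 the balance is $1,965.89; 2.5% of the post-interest balance is now below $50.00, so the flat $50.00 minimum applies from here.
From month 121 a fixed $50.00 at rate r clears $1,965.89 in 54 more payments. Total: 120 + 54 = 174 months.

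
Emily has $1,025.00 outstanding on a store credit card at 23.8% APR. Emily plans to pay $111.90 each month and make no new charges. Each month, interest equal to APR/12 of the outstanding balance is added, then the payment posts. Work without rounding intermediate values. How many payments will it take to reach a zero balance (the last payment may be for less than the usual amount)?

Monthly rate r = 23.8%/12 = 1.98333% = 0.0198333.
Recurrence: B ← B·(1+r) − $111.90.
Month 1: interest $20.33; balance after payment $933.43.
Month 2: interest $18.51; balance after payment $840.04.
Closed form: n = −ln(1 − rB₀/P)/ln(1+r) = −ln(0.81833)/ln(1.01983) ≈ 10.209, so the balance reaches zero during payment 11.

11 payments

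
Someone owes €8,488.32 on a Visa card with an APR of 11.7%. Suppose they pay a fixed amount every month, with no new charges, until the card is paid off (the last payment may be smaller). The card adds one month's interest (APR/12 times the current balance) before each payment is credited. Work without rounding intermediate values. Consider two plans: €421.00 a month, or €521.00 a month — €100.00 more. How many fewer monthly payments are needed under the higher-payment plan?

Monthly rate r = 11.7%/12 = 0.975% = 0.00975.
At €421.00/mo: n = ⌈−ln(1 − rB₀/P)/ln(1+r)⌉ = 23 payments (last €235.65); total interest = total paid − €8,488.32 = €1,009.33.
At €521.00/mo: 18 payments (last €432.01); total interest €800.69.
Payments saved = 23 − 18 = 5.

5 fewer payments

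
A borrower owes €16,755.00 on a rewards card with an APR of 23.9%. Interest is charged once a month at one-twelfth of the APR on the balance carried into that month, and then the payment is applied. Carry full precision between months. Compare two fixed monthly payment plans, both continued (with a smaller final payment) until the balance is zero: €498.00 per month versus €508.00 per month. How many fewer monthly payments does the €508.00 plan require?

2 fewer payments

Monthly rate r = 23.9%/12 = 1.99167% = 0.0199167.
At €498.00/mo: n = ⌈−ln(1 − rB₀/P)/ln(1+r)⌉ = 57 payments (last €115.95); total interest = total paid − €16,755.00 = €11,248.95.
At €508.00/mo: 55 payments (last €124.44); total interest €10,801.44.
Payments saved = 57 − 55 = 2.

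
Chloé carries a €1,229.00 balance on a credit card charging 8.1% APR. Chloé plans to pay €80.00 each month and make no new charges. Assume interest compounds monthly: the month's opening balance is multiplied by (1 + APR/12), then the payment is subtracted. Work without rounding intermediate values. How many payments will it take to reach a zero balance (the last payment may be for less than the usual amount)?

17 payments

Monthly rate r = 8.1%/12 = 0.675% = 0.00675.
Recurrence: B ← B·(1+r) − €80.00.
Month 1: interest €8.30; balance after payment €1,157.30.
Month 2: interest €7.81; balance after payment €1,085.11.
Closed form: n = −ln(1 − rB₀/P)/ln(1+r) = −ln(0.8963)/ln(1.00675) ≈ 16.273, so the balance reaches zero during payment 17.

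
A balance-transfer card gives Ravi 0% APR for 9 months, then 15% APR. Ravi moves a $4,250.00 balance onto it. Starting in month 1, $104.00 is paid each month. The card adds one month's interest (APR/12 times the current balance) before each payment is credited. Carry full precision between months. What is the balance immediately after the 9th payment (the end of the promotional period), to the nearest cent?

Promo months 1–9 at r₀ = 0%/12 = 0; months 10+ at r₁ = 15%/12 = 0.0125.
After month 9 (no interest yet): B = $4,250.00 − 9·$104.00 = $3,314.00.

$3,314.00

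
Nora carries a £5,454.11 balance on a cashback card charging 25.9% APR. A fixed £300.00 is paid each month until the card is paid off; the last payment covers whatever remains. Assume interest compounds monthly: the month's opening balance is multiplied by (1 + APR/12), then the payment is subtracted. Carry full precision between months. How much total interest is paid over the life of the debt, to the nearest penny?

Monthly rate r = 25.9%/12 = 2.15833% = 0.0215833.
Payoff takes n = ⌈−ln(1 − rB₀/P)/ln(1+r)⌉ = ⌈23.332⌉ = 24 payments; the last is £100.34.
Total paid = 23·£300.00 + £100.34 = £7,000.34.
Total interest = total paid − principal = £7,000.34 − £5,454.11 = £1,546.23.

£1,546.23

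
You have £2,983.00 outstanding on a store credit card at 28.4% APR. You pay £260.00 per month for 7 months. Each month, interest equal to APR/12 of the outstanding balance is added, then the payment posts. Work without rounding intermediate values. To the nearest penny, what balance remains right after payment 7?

£1,559.25

Monthly rate r = 28.4%/12 = 2.36667% = 0.0236667.
Each month: B ← B·(1+r) − £260.00.
Month 1: interest £70.60; balance after payment £2,793.60.
Month 2: interest £66.12; balance after payment £2,599.71.
Month 3: interest £61.53; balance after payment £2,401.24.
Month 4: interest £56.83; balance after payment £2,198.07.
Month 5: interest £52.02; balance after payment £1,990.09.
Month 6: interest £47.10; balance after payment £1,777.19.
Month 7: interest £42.06; balance after payment £1,559.25.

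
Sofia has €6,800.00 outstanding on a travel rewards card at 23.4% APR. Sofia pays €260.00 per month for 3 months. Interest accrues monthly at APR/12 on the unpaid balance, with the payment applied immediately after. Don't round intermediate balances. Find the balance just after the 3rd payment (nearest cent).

Monthly rate r = 23.4%/12 = 1.95% = 0.0195.
Each month: B ← B·(1+r) − €260.00.
Month 1: interest €132.60; balance after payment €6,672.60.
Month 2: interest €130.12; balance after payment €6,542.72.
Month 3: interest €127.58; balance after payment €6,410.30.

€6,410.30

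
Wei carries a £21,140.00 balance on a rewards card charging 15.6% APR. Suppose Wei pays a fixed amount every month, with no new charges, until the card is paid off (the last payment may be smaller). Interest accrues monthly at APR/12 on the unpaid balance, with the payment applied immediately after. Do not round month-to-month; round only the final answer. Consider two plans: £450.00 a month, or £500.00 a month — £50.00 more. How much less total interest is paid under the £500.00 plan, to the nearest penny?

£1,988.59

Monthly rate r = 15.6%/12 = 1.3% = 0.013.
At £450.00/mo: n = ⌈−ln(1 − rB₀/P)/ln(1+r)⌉ = 74 payments (last £19.25); total interest = total paid − £21,140.00 = £11,729.25.
At £500.00/mo: 62 payments (last £380.66); total interest £9,740.66.
Interest saved = £11,729.25 − £9,740.66 = £1,988.59.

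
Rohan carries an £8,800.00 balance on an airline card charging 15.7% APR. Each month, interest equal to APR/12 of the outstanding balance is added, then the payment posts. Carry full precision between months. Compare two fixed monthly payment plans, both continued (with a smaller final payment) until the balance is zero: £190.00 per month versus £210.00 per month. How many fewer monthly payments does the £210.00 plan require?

Monthly rate r = 15.7%/12 = 1.30833% = 0.0130833.
At £190.00/mo: n = ⌈−ln(1 − rB₀/P)/ln(1+r)⌉ = 72 payments (last £123.40); total interest = total paid − £8,800.00 = £4,813.40.
At £210.00/mo: 62 payments (last £28.07); total interest £4,038.07.
Payments saved = 72 − 62 = 10.

10 fewer payments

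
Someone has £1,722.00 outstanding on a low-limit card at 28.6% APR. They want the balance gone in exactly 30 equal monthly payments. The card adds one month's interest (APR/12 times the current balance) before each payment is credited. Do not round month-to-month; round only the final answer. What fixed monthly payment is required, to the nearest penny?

Monthly rate r = 28.6%/12 = 2.38333% = 0.0238333.
Level-payment amortization: P = B₀·r / (1 − (1+r)^(−n)) = 1722.00·0.0238333 / (1 − 1.02383^(−30)).
Denominator 1 − (1+r)^(−30) = 0.506687577.
P = 41.041 / 0.506687577 ≈ 81.00.

£81.00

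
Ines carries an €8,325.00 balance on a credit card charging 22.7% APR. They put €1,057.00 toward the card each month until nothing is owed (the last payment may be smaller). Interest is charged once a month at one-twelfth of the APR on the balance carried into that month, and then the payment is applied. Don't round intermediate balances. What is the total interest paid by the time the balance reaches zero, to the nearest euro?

Monthly rate r = 22.7%/12 = 1.89167% = 0.0189167.
Payoff takes n = ⌈−ln(1 − rB₀/P)/ln(1+r)⌉ = ⌈8.609⌉ = 9 payments; the last is €645.94.
Total paid = 8·€1,057.00 + €645.94 = €9,101.94.
Total interest = total paid − principal = €9,101.94 − €8,325.00 = €776.94.

€777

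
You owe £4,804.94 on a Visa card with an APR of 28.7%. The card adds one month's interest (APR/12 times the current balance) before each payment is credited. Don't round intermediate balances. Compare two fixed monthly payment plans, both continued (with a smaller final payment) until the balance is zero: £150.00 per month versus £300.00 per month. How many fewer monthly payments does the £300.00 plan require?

Monthly rate r = 28.7%/12 = 2.39167% = 0.0239167.
At £150.00/mo: n = ⌈−ln(1 − rB₀/P)/ln(1+r)⌉ = 62 payments (last £71.57); total interest = total paid − £4,804.94 = £4,416.63.
At £300.00/mo: 21 payments (last £131.37); total interest £1,326.43.
Payments saved = 62 − 21 = 41.

41 fewer payments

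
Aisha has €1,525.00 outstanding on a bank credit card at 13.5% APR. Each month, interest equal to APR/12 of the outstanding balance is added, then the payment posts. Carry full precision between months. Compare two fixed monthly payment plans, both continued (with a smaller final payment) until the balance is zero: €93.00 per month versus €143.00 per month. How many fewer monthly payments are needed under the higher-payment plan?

Monthly rate r = 13.5%/12 = 1.125% = 0.01125.
At €93.00/mo: n = ⌈−ln(1 − rB₀/P)/ln(1+r)⌉ = 19 payments (last €21.33); total interest = total paid − €1,525.00 = €170.33.
At €143.00/mo: 12 payments (last €60.84); total interest €108.84.
Payments saved = 19 − 12 = 7.

7 fewer payments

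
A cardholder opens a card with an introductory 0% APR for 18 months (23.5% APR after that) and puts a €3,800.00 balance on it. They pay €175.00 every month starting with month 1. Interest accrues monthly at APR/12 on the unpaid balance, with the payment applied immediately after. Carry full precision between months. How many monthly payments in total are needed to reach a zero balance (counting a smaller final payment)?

Promo months 1–18 at r₀ = 0%/12 = 0; months 19+ at r₁ = 23.5%/12 = 0.0195833.
After month 18 (no interest yet): B = €3,800.00 − 18·€175.00 = €650.00.
Then at r₁ with €175.00/mo: n₂ = −ln(1 − r₁·B/P)/ln(1+r₁) ≈ 3.89 → 4 more payments.

22 months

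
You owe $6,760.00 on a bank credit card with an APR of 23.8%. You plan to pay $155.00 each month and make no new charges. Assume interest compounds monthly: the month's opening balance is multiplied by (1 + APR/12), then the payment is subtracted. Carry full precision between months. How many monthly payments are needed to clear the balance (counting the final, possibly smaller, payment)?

102 months

Monthly rate r = 23.8%/12 = 1.98333% = 0.0198333.
Recurrence: B ← B·(1+r) − $155.00.
Month 1: interest $134.07; balance after payment $6,739.07.
Month 2: interest $133.66; balance after payment $6,717.73.
Closed form: n = −ln(1 − rB₀/P)/ln(1+r) = −ln(0.13501)/ln(1.01983) ≈ 101.959, so the balance reaches zero during payment 102.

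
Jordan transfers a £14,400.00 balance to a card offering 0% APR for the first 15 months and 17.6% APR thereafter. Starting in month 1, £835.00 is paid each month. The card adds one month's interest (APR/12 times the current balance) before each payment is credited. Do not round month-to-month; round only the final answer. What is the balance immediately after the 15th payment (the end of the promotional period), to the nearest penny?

£1,875.00

Promo months 1–15 at r₀ = 0%/12 = 0; months 16+ at r₁ = 17.6%/12 = 0.0146667.
After month 15 (no interest yet): B = £14,400.00 − 15·£835.00 = £1,875.00.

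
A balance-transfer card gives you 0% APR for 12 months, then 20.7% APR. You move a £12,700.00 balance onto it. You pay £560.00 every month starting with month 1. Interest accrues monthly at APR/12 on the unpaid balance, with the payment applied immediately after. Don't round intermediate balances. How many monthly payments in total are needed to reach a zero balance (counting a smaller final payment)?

24 months

Promo months 1–12 at r₀ = 0%/12 = 0; months 13+ at r₁ = 20.7%/12 = 0.01725.
After month 12 (no interest yet): B = £12,700.00 − 12·£560.00 = £5,980.00.
Then at r₁ with £560.00/mo: n₂ = −ln(1 − r₁·B/P)/ln(1+r₁) ≈ 11.90 → 12 more payments.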